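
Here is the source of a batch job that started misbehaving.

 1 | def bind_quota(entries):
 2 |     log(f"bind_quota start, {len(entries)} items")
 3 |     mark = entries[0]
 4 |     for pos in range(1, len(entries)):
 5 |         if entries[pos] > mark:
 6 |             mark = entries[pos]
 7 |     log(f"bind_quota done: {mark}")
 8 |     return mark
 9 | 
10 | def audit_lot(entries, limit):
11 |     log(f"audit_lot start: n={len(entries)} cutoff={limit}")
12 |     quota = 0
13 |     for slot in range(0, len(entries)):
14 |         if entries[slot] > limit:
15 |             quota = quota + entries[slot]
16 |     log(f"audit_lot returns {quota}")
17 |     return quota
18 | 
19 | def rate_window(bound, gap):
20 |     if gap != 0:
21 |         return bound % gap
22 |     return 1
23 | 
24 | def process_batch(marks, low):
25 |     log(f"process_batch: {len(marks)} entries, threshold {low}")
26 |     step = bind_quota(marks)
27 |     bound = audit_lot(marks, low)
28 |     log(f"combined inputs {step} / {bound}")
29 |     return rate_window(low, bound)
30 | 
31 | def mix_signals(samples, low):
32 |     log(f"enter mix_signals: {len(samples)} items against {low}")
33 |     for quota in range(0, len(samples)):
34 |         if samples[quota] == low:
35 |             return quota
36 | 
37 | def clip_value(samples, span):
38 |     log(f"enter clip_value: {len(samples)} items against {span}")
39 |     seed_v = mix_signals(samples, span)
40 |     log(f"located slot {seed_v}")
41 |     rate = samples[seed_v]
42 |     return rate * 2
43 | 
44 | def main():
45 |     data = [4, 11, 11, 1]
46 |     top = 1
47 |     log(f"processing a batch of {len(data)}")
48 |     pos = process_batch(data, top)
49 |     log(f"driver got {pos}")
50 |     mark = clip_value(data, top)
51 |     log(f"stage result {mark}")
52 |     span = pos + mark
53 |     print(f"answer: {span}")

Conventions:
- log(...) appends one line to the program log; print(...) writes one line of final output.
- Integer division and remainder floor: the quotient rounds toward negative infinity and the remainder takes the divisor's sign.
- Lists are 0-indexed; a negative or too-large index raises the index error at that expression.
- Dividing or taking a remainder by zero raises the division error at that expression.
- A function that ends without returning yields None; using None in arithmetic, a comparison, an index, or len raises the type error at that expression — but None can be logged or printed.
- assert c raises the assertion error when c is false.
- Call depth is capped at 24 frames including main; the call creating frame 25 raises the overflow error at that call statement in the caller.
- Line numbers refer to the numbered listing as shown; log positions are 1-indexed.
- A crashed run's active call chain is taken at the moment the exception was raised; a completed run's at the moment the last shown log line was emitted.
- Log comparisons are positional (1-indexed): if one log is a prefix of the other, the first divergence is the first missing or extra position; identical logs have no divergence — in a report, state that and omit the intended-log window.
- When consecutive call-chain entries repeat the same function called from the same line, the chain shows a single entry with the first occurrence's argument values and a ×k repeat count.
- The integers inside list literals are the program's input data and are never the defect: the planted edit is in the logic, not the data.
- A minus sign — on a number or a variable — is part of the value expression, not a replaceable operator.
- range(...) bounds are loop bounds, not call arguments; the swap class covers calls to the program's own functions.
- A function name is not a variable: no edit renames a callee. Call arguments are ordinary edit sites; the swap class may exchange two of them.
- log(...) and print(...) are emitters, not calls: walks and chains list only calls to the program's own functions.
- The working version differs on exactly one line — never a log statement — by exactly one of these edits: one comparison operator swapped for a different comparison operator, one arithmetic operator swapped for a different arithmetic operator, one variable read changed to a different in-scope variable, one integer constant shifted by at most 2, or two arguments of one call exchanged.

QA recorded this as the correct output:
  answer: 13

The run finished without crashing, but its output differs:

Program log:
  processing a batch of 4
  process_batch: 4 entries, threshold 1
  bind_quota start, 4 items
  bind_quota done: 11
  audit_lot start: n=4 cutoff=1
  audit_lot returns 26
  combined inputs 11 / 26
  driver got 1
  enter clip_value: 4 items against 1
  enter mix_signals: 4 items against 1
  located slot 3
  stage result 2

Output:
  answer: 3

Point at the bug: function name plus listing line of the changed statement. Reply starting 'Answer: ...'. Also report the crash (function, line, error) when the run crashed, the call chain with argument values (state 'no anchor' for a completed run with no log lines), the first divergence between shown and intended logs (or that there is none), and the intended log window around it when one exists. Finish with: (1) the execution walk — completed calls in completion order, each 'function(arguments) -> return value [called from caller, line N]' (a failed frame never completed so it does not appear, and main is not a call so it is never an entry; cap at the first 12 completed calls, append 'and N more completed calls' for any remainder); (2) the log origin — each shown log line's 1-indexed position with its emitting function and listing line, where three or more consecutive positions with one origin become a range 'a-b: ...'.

Answer: the defect is in process_batch at line 29.
Key observation: Log line 8 is where behavior first shows: 'driver got 1' appears instead of 'driver got 11'.
Call chain: main.
First divergence: position 8 — shown 'driver got 1', intended 'driver got 11'.
Intended log window:
  6: audit_lot returns 26
  7: combined inputs 11 / 26
  8: driver got 11
  9: enter clip_value: 4 items against 1
Execution walk:
  bind_quota([4, 11, 11, 1]) -> 11  [called from process_batch, line 26]
  audit_lot([4, 11, 11, 1], 1) -> 26  [called from process_batch, line 27]
  rate_window(1, 26) -> 1  [called from process_batch, line 29]
  process_batch([4, 11, 11, 1], 1) -> 1  [called from main, line 48]
  mix_signals([4, 11, 11, 1], 1) -> 3  [called from clip_value, line 39]
  clip_value([4, 11, 11, 1], 1) -> 2  [called from main, line 50]
Origin of each log line:
  1: emitted by main (line 47)
  2: emitted by process_batch (line 25)
  3: emitted by bind_quota (line 2)
  4: emitted by bind_quota (line 7)
  5: emitted by audit_lot (line 11)
  6: emitted by audit_lot (line 16)
  7: emitted by process_batch (line 28)
  8: emitted by main (line 49)
  9: emitted by clip_value (line 38)
  10: emitted by mix_signals (line 32)
  11: emitted by clip_value (line 40)
  12: emitted by main (line 51)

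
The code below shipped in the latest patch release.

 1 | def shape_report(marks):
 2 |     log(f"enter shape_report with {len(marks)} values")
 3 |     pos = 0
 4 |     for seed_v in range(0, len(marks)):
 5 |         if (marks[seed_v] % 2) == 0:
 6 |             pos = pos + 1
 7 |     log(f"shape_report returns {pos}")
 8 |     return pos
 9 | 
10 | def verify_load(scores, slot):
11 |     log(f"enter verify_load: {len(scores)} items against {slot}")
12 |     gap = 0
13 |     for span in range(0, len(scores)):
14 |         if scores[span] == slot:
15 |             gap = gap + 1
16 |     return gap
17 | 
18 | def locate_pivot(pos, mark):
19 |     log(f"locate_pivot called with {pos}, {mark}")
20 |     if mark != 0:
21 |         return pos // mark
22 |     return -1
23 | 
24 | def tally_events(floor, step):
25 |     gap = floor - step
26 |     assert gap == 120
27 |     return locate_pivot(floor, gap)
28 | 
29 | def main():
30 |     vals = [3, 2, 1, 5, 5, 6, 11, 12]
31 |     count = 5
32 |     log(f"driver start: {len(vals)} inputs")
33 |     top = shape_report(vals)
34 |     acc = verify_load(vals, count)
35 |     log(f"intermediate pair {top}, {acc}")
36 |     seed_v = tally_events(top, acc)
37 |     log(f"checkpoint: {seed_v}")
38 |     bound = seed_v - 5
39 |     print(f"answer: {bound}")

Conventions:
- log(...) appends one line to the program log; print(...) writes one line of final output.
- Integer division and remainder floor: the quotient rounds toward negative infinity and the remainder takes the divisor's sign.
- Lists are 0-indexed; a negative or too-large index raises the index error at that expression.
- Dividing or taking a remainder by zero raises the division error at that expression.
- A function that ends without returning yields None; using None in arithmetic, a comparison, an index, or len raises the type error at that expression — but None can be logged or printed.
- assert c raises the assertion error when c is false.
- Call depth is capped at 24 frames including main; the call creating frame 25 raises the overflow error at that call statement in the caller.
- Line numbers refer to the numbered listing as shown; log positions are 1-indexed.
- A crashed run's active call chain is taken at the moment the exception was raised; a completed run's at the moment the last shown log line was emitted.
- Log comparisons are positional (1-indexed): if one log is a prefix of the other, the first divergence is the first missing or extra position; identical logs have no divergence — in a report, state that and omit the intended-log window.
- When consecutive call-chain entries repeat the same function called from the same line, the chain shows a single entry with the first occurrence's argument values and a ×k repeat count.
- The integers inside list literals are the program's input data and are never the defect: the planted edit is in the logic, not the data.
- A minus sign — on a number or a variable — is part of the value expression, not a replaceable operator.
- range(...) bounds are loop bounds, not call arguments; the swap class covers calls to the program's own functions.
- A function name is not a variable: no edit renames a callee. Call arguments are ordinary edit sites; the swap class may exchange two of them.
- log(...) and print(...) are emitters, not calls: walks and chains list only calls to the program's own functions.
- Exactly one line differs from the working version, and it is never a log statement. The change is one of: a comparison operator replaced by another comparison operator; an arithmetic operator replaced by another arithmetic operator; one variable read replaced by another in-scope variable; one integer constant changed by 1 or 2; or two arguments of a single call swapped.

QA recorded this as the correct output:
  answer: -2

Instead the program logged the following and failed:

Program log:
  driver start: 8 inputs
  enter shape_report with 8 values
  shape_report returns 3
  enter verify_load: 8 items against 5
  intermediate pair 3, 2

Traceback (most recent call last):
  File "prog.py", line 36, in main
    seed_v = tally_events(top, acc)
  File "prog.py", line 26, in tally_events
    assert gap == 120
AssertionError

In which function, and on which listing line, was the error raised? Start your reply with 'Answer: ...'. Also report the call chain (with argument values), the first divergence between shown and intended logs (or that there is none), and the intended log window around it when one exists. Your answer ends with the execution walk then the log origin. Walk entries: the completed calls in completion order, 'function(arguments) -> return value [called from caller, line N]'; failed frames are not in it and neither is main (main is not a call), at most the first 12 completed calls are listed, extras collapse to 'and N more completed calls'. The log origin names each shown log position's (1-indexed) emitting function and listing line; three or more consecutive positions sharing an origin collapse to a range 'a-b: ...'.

Answer: the error was raised in tally_events, line 26.
Key observation: A complete run would log 'locate_pivot called with 3, 1' next, but this one stopped at 5 lines.
Call chain: main -> tally_events(3, 2) (called at line 36).
First divergence: position 6 — the faulty run's log ends after 5 lines; the working version continues with 'locate_pivot called with 3, 1'.
Intended log window:
  4: enter verify_load: 8 items against 5
  5: intermediate pair 3, 2
  6: locate_pivot called with 3, 1
  7: checkpoint: 3
Execution walk:
  shape_report([3, 2, 1, 5, 5, 6, 11, 12]) -> 3  [called from main, line 33]
  verify_load([3, 2, 1, 5, 5, 6, 11, 12], 5) -> 2  [called from main, line 34]
Origin of each log line:
  1: emitted by main (line 32)
  2: emitted by shape_report (line 2)
  3: emitted by shape_report (line 7)
  4: emitted by verify_load (line 11)
  5: emitted by main (line 35)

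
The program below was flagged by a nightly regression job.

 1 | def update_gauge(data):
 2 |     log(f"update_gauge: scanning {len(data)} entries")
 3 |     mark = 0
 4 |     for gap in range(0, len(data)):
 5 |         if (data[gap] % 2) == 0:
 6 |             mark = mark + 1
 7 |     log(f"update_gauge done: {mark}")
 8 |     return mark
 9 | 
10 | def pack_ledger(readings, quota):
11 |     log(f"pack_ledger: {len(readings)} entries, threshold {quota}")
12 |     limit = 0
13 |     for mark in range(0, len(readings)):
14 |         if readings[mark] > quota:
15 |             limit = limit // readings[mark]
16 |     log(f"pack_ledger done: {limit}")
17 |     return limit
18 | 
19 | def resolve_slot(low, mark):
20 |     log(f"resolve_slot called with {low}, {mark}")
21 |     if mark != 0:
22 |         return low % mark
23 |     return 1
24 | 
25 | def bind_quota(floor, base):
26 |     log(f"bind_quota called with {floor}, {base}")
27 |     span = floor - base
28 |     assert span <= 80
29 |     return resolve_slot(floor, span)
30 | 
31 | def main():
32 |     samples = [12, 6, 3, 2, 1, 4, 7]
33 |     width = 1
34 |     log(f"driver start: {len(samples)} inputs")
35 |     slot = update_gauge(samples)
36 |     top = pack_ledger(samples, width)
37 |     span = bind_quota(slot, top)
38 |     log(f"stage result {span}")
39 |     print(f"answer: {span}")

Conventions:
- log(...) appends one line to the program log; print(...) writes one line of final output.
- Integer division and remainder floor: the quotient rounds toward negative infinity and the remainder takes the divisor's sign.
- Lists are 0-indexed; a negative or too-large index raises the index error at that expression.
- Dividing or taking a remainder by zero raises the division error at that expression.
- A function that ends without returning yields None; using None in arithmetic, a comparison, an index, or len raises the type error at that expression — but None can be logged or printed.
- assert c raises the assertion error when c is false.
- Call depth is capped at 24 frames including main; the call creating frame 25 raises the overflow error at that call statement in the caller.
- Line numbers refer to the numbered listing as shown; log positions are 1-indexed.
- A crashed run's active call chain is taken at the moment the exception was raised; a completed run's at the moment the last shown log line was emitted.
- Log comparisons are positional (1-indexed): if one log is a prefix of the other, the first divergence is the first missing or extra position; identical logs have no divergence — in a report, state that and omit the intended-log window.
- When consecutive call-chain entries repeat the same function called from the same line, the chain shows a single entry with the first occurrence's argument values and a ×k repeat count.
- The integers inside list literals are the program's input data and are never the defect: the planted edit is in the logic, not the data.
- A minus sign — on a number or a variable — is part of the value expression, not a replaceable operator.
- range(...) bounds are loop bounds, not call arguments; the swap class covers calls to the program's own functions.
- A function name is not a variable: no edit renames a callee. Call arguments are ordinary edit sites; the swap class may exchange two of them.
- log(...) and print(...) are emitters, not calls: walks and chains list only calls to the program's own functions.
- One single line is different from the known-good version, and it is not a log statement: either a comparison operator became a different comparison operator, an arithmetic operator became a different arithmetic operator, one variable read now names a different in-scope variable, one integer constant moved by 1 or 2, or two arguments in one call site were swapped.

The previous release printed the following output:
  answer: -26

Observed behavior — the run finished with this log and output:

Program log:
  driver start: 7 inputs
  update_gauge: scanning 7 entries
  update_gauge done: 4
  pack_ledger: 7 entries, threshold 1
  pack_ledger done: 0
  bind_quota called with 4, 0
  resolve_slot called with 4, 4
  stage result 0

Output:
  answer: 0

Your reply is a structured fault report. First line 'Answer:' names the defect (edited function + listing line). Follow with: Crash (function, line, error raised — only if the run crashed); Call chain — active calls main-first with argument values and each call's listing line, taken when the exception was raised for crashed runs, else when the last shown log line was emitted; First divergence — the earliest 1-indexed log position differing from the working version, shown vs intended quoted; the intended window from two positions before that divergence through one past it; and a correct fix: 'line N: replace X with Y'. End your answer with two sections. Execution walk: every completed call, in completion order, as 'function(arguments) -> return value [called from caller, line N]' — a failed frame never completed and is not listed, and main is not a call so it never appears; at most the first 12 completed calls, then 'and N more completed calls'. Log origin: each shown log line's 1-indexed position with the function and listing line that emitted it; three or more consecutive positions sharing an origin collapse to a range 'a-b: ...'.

Answer: the defect is in pack_ledger at line 15.
Key observation: Log line 5 is where behavior first shows: 'pack_ledger done: 0' appears instead of 'pack_ledger done: 34'.
Call chain: main.
First divergence: position 5; shown 'pack_ledger done: 0' vs intended 'pack_ledger done: 34'.
Intended log window:
  3: update_gauge done: 4
  4: pack_ledger: 7 entries, threshold 1
  5: pack_ledger done: 34
  6: bind_quota called with 4, 34
Execution walk:
  update_gauge([12, 6, 3, 2, 1, 4, 7]) -> 4  [called from main, line 35]
  pack_ledger([12, 6, 3, 2, 1, 4, 7], 1) -> 0  [called from main, line 36]
  resolve_slot(4, 4) -> 0  [called from bind_quota, line 29]
  bind_quota(4, 0) -> 0  [called from main, line 37]
Log origin:
  1: from main, line 34
  2: from update_gauge, line 2
  3: from update_gauge, line 7
  4: from pack_ledger, line 11
  5: from pack_ledger, line 16
  6: from bind_quota, line 26
  7: from resolve_slot, line 20
  8: from main, line 38
A correct fix: line 15: replace `//` with `+`.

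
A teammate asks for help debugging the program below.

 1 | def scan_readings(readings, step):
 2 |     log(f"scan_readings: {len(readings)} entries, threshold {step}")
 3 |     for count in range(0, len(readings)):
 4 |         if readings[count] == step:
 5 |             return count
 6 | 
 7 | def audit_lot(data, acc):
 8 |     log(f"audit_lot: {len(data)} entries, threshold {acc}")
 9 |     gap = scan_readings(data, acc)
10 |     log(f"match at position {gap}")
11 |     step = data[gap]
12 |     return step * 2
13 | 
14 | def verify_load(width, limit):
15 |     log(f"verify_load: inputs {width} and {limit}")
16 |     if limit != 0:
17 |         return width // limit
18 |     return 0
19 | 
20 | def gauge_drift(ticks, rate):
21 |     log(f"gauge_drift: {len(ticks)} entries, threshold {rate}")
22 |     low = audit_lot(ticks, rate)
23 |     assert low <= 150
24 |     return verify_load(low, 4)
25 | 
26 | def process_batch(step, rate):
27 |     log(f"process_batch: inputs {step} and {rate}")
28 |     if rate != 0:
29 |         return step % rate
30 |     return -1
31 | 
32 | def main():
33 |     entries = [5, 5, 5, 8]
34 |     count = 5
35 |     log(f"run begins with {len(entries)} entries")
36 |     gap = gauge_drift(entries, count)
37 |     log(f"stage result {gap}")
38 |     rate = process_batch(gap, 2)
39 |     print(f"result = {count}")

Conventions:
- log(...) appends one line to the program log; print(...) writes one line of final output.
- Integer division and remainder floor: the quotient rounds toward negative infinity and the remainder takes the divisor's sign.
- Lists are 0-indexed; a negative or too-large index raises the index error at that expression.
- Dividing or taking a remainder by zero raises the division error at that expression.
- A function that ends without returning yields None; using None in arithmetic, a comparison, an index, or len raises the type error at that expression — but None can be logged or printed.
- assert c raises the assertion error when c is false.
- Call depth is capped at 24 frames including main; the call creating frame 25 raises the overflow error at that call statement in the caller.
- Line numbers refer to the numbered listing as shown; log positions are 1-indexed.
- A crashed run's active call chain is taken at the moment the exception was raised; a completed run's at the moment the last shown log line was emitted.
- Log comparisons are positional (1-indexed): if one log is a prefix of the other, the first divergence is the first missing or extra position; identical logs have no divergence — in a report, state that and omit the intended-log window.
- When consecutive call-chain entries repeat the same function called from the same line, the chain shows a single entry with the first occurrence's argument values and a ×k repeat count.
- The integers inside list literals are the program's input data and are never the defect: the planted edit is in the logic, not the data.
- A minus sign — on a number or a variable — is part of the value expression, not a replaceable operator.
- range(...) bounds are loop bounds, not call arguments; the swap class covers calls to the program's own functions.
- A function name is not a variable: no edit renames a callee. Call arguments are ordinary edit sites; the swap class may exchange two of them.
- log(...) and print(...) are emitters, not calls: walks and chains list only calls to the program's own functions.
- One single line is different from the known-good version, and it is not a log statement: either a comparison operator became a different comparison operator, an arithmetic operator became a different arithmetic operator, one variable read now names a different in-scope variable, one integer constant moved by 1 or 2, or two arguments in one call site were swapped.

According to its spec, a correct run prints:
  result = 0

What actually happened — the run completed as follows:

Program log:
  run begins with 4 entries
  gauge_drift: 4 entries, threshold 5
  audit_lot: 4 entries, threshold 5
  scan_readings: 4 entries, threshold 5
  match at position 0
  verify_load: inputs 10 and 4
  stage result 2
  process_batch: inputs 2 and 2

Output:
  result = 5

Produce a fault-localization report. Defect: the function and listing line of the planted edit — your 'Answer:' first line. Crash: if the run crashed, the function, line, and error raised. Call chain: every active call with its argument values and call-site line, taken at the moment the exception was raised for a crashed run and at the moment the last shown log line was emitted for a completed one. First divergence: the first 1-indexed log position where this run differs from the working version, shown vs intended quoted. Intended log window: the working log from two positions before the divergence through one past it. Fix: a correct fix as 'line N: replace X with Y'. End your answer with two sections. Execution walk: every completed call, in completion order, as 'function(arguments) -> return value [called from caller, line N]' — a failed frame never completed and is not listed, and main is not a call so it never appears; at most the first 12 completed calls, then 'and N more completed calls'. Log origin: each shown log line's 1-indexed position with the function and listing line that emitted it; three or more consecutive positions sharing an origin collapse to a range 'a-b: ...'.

Answer: the defect is in main at line 39.
Key fact: The two runs log identically and part ways only at the printed values.
Call chain: main -> process_batch(2, 2) (called at line 38).
First divergence: there is none — every log position agrees.
Execution walk:
  scan_readings([5, 5, 5, 8], 5) -> 0  [called from audit_lot, line 9]
  audit_lot([5, 5, 5, 8], 5) -> 10  [called from gauge_drift, line 22]
  verify_load(10, 4) -> 2  [called from gauge_drift, line 24]
  gauge_drift([5, 5, 5, 8], 5) -> 2  [called from main, line 36]
  process_batch(2, 2) -> 0  [called from main, line 38]
Log origins:
  1: logged in main at line 35
  2: logged in gauge_drift at line 21
  3: logged in audit_lot at line 8
  4: logged in scan_readings at line 2
  5: logged in audit_lot at line 10
  6: logged in verify_load at line 15
  7: logged in main at line 37
  8: logged in process_batch at line 27
A correct fix: line 39: replace `count` with `rate`.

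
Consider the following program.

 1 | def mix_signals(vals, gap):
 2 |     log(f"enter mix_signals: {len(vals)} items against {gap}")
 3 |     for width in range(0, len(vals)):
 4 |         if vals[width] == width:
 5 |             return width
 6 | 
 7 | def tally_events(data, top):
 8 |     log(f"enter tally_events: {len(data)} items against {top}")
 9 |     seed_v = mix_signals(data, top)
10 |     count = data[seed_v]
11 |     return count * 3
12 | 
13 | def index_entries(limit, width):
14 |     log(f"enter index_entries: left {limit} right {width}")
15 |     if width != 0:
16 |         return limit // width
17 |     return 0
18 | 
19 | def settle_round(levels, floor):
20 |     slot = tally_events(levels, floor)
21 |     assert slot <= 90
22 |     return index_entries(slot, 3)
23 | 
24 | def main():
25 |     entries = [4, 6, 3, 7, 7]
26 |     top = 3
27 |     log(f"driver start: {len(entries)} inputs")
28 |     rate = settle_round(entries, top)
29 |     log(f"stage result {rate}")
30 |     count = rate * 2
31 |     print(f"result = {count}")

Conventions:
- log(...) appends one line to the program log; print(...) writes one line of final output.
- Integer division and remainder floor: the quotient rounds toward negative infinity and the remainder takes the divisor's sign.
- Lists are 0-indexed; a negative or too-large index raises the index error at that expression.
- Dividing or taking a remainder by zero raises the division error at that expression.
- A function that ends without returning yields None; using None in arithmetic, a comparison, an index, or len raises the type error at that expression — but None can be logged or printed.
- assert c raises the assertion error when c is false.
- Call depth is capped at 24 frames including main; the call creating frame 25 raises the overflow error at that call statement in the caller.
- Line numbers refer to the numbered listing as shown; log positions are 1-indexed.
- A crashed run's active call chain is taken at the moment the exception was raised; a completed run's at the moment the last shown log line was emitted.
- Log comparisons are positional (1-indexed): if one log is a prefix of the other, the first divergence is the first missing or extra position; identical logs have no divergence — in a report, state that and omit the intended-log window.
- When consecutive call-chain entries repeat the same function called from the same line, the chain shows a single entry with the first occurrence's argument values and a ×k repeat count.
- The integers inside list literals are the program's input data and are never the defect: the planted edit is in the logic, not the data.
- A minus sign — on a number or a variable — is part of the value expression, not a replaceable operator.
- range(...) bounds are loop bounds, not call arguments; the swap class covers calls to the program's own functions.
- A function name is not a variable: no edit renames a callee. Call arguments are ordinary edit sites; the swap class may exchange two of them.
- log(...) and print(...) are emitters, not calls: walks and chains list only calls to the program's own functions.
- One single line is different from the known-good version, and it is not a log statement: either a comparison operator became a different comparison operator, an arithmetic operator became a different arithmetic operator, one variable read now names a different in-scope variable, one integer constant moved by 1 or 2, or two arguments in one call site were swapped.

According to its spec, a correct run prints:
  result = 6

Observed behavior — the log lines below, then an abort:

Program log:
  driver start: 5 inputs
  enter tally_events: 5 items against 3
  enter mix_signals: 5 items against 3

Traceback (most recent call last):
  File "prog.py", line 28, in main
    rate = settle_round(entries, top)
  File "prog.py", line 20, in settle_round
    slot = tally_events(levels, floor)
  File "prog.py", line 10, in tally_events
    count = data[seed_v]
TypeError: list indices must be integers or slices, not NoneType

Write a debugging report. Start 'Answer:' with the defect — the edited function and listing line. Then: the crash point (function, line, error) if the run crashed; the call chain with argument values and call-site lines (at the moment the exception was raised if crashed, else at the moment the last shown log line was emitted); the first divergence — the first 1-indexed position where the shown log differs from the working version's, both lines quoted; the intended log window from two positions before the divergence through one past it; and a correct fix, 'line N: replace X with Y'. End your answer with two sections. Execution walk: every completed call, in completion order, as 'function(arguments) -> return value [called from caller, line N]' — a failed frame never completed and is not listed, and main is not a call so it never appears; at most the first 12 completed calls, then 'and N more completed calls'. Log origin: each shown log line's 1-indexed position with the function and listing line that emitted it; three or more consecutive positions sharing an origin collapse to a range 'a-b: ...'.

Answer: the defect is in mix_signals at line 4.
The tell: After 3 matching log lines the faulty run goes silent, while the working version continues with 'enter index_entries: left 9 right 3'.
Crash: tally_events, line 10, TypeError.
Call chain: main -> settle_round([4, 6, 3, 7, 7], 3) (called at line 28) -> tally_events([4, 6, 3, 7, 7], 3) (called at line 20).
First divergence: position 4 (shown log ended at 3 lines; the working version continues: 'enter index_entries: left 9 right 3').
Intended log window:
  2: enter tally_events: 5 items against 3
  3: enter mix_signals: 5 items against 3
  4: enter index_entries: left 9 right 3
  5: stage result 3
Execution walk:
  mix_signals([4, 6, 3, 7, 7], 3) -> None  [called from tally_events, line 9]
Log origin:
  1: logged in main at line 27
  2: logged in tally_events at line 8
  3: logged in mix_signals at line 2
A correct fix: line 4: replace `vals[width] == width` with `vals[width] == gap`.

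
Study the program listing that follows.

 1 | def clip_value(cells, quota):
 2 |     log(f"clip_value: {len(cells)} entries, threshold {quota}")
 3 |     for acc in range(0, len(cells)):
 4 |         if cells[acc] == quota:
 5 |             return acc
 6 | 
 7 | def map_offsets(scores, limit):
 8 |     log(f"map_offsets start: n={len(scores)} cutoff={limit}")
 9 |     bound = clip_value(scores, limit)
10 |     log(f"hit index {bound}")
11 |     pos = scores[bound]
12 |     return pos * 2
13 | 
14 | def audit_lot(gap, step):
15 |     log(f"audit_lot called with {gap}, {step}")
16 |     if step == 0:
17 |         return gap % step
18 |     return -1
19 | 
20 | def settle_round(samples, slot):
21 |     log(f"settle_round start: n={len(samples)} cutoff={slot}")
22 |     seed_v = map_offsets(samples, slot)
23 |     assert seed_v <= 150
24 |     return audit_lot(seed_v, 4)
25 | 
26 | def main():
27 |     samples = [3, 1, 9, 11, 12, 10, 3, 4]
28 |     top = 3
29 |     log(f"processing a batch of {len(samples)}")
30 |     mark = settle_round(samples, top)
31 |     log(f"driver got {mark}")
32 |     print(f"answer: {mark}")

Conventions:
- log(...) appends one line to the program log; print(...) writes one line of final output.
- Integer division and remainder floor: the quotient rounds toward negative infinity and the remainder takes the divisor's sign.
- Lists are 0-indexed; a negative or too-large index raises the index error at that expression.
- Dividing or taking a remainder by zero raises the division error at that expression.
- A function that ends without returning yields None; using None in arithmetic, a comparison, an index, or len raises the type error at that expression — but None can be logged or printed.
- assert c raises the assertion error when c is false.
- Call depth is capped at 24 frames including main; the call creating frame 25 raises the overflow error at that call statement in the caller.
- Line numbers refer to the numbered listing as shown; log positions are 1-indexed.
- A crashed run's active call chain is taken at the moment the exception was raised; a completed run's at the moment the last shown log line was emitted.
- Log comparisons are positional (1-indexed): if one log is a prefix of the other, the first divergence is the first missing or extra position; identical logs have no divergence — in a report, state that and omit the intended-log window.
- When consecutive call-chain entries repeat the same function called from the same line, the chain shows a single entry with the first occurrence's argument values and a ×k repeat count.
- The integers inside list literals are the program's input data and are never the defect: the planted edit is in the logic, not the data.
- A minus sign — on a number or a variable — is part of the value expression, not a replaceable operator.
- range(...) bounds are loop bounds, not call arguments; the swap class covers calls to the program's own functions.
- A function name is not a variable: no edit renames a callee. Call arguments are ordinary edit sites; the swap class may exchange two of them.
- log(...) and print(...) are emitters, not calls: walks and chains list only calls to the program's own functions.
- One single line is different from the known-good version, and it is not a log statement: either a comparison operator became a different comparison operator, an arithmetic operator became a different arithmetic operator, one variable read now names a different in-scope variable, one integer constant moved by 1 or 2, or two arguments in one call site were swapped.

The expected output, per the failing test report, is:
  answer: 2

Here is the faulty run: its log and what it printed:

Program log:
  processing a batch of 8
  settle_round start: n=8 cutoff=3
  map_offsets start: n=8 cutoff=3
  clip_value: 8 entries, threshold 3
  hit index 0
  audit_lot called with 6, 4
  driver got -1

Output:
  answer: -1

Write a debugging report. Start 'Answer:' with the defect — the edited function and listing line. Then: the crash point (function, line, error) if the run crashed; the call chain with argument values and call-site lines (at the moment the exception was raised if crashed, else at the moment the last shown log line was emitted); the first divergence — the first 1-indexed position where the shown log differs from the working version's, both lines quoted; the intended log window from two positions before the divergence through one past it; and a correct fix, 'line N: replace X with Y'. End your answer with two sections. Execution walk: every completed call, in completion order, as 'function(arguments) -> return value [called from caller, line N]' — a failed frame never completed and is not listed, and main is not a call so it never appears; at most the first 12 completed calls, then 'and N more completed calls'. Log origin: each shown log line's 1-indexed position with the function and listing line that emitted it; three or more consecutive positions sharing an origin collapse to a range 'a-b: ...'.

Answer: the defect is in audit_lot at line 16.
Core observation: The earliest visible damage is log position 7 — 'driver got -1' rather than the intended 'driver got 2'.
Call chain: main.
First divergence: position 7; shown 'driver got -1' vs intended 'driver got 2'.
Intended log window:
  5: hit index 0
  6: audit_lot called with 6, 4
  7: driver got 2
Execution walk:
  clip_value([3, 1, 9, 11, 12, 10, 3, 4], 3) -> 0  [called from map_offsets, line 9]
  map_offsets([3, 1, 9, 11, 12, 10, 3, 4], 3) -> 6  [called from settle_round, line 22]
  audit_lot(6, 4) -> -1  [called from settle_round, line 24]
  settle_round([3, 1, 9, 11, 12, 10, 3, 4], 3) -> -1  [called from main, line 30]
Log origins:
  1 — main, line 29
  2 — settle_round, line 21
  3 — map_offsets, line 8
  4 — clip_value, line 2
  5 — map_offsets, line 10
  6 — audit_lot, line 15
  7 — main, line 31
A correct fix: line 16: replace `==` with `!=`.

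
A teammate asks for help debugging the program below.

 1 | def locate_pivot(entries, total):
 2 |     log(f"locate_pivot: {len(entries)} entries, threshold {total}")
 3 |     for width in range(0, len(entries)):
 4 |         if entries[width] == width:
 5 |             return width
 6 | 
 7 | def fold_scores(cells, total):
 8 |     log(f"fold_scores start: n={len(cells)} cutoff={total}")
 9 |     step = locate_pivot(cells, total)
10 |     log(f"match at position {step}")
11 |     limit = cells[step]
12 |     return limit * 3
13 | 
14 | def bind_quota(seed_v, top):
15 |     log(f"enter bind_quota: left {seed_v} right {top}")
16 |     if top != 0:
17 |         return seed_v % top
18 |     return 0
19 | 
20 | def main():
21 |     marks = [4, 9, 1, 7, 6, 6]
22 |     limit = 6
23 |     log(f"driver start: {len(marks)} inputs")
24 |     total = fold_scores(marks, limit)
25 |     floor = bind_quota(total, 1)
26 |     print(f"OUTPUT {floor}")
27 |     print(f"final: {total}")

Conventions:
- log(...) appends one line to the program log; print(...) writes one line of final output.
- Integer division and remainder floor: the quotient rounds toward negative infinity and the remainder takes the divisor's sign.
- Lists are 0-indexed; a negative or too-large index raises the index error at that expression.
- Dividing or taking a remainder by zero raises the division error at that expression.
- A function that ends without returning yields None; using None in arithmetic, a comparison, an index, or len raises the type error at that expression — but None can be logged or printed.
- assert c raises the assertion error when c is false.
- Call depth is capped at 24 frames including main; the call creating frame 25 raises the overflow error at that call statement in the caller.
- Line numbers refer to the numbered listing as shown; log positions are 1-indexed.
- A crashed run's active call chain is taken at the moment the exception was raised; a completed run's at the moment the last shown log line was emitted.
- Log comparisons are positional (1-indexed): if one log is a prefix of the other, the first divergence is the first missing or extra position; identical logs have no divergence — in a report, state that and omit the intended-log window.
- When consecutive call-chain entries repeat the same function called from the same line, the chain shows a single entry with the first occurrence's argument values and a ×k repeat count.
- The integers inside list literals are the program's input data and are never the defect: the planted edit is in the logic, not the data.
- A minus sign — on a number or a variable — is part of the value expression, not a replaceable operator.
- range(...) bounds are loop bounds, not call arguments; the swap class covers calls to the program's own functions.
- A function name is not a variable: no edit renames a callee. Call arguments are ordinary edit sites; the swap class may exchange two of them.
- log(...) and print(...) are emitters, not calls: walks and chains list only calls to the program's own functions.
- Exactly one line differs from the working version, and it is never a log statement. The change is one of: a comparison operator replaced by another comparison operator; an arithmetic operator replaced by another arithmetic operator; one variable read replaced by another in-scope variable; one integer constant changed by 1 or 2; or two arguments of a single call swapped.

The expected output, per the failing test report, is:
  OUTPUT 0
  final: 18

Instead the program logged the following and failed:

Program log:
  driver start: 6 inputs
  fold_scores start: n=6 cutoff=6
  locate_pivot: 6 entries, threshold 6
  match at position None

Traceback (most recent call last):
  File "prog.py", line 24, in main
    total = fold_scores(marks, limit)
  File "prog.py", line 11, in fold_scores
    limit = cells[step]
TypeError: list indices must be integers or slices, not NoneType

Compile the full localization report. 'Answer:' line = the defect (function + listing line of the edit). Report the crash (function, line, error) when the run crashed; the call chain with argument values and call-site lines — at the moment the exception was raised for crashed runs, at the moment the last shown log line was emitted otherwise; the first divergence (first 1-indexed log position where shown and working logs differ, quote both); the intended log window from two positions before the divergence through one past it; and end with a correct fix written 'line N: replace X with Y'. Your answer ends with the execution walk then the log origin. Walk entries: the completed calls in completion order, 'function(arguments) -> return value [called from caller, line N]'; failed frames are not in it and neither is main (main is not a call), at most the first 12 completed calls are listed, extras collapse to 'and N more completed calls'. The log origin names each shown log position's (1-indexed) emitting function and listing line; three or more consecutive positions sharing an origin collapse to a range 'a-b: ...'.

Answer: the defect is in locate_pivot at line 4.
Key observation: The log first diverges at position 4: the faulty run prints 'match at position None' where the working version prints 'match at position 4'.
Crash: fold_scores, line 11, TypeError.
Call chain: main -> fold_scores([4, 9, 1, 7, 6, 6], 6) (called at line 24).
First divergence: at position 4 the run shows 'match at position None' where the working version logs 'match at position 4'.
Intended log window:
  2: fold_scores start: n=6 cutoff=6
  3: locate_pivot: 6 entries, threshold 6
  4: match at position 4
  5: enter bind_quota: left 18 right 1
Execution walk:
  locate_pivot([4, 9, 1, 7, 6, 6], 6) -> None  [called from fold_scores, line 9]
Origin of each log line:
  1 — main, line 23
  2 — fold_scores, line 8
  3 — locate_pivot, line 2
  4 — fold_scores, line 10
A correct fix: line 4: replace `entries[width] == width` with `entries[width] == total`.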